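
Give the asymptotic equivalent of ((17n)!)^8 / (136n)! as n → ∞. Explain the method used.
((17n)!)^8/(136n)! ~ ((2π·17n)^(7/2) / sqrt(8)) · 8^(−8·17n)  →  0

Write N = 17n. Stirling: N! ~ sqrt(2π N)(N/e)^N and (8N)! ~ sqrt(2π·8N)·(8N/e)^(8N).
  (N!)^8/(8N)! ~ (2π N)^(8/2) (N/e)^(8N) / [sqrt(2π·8N) (8N/e)^(8N)]
     = (2π N)^(8/2) / sqrt(2π·8N) · (N/(8N))^(8N)
     = (2π N)^((8−1)/2) / sqrt(8) · 8^(−8N).
Since 8^8 > 1, the factor 8^(−8N) decays exponentially, so the ratio → 0. Substituting N = 17n gives the stated form.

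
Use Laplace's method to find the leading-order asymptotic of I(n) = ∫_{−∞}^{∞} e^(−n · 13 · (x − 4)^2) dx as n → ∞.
I(n) = sqrt(π/(13n))

Here φ(x) = 13 · (x − 4)^2 has its unique minimum at x* = 4 with φ(x*) = 0 and φ''(x*) = 26. Laplace's method gives
  I(n) ~ e^(−n φ(x*)) · sqrt(2π / (n · φ''(x*))) = sqrt(2π / (26n)) = sqrt(π/(13n)).
This is exact: substituting u = (x − 4)·sqrt(13n) gives I(n) = (1/sqrt(13n)) ∫_{−∞}^{∞} e^(−u^2) du = sqrt(π/(13n)).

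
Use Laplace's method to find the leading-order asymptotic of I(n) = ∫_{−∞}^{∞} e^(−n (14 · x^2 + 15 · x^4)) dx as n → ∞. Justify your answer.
I(n) ~ sqrt(π/(14n))

φ(x) = 14 · x^2 + 15 · x^4 has its unique global minimum at x* = 0 (since φ'(x) = 28x + 60x^3 = 0 only at x = 0 for real x with both coefficients positive, and φ → ∞ as |x| → ∞). At x* = 0, φ(0) = 0 and φ''(0) = 28. Laplace's method then gives
  I(n) ~ sqrt(2π / (n · φ''(0))) · e^(−n φ(0)) = sqrt(2π / (28n)) = sqrt(π/(14n)).
The 15 · x^4 term contributes only at subleading order (an O(1/n) relative correction).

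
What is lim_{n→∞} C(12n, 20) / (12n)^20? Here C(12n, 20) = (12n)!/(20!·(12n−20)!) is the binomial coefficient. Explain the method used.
lim = 1/20! = 1/2432902008176640000

With N = 12n → ∞: C(N, 20) / N^20 = [N(N−1)…(N−19)] / (20! · N^20) = (1/20!) · 1 · (1 − 1/(12n)) · … · (1 − 19/(12n)). Each factor → 1 as N → ∞, so the limit is 1/20! = 1/2432902008176640000.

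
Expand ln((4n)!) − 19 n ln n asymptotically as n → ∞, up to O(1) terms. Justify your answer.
ln((4n)!) − 19 n ln n = −15 n ln n + 4(ln 4 − 1) n + (1/2) ln(2π·4n) + O(1/n)

Stirling: ln((4n)!) = 4n ln(4n) − 4n + (1/2) ln(2π·4n) + O(1/n).
Expand 4n ln(4n) = 4n (ln n + ln 4) = 4n ln n + 4n ln 4.
Subtract 19n ln n: leading term is (4 − 19) n ln n = −15 n ln n. The next term is 4n ln 4 − 4n = 4(ln 4 − 1) n. Then the (1/2) ln(2π·4n) correction.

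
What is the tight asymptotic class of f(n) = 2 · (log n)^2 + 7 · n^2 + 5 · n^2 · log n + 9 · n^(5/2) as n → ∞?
f(n) ∈ Θ(n^(5/2))

Compare the terms by growth order. For large n, n^a · (log n)^b dominates n^a' · (log n)^b' iff a > a', or (a = a' and b > b'). Ranking the 4 terms shows the dominant one is 9 · n^(5/2). Hence f(n) ∈ Θ(n^(5/2)).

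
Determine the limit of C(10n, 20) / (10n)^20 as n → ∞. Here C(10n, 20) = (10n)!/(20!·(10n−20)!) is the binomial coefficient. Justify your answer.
lim = 1/20! = 1/2432902008176640000

With N = 10n → ∞: C(N, 20) / N^20 = [N(N−1)…(N−19)] / (20! · N^20) = (1/20!) · 1 · (1 − 1/(10n)) · … · (1 − 19/(10n)). Each factor → 1 as N → ∞, so the limit is 1/20! = 1/2432902008176640000.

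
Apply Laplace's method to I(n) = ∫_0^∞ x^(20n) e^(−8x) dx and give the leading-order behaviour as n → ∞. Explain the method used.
I(n) ~ (sqrt(2π·20n) / 8) · (20n/(8e))^(20n)

Write the integrand as exp(20n ln x − 8x) and set f(x) = 20n ln x − 8x. Then f'(x) = 20n/x − 8 = 0 at x* = 20n/8, and f''(x*) = −20n/x*^2 = −8^2/(20n). Laplace's method (interior maximum) gives
  I(n) ~ e^(f(x*)) · sqrt(2π / |f''(x*)|)
        = exp(20n ln(20n/8) − 20n) · sqrt(2π · 20n / 8^2)
        = (20n/8)^(20n) e^(−20n) · sqrt(2π·20n) / 8
        = (sqrt(2π·20n) / 8) · (20n/(8e))^(20n).
This matches Γ(20n+1)/8^(20n+1) with Stirling applied to Γ.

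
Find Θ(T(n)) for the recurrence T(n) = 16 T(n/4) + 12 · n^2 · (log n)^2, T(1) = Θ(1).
T(n) = Θ(n^2 · (log n)^3)

Here log_4 16 = 2 and f(n) = 12 · n^2 · (log n)^2 = Θ(n^(log_4 16) · (log n)^2). This is the extended Case 2 of the master theorem (f matches the critical exponent up to log factors), giving T(n) = Θ(n^(log_4 16) · (log n)^(2+1)) = Θ(n^2 · (log n)^3).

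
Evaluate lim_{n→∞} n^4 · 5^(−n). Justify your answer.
lim = 0

Exponentials with base > 1 dominate every fixed polynomial: for any fixed c, n^c / 5^n → 0 as n → ∞ (e.g. by the ratio test, or by writing 5^n = e^(n ln 5) and noting e^(n ln 5) / n^c → ∞). Hence n^4 · 5^(−n) = n^4 / 5^n → 0.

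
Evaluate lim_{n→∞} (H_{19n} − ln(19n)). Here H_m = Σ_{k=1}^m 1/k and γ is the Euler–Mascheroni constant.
lim = γ

By Euler-Maclaurin, H_m = ln m + γ + O(1/m). So
  H_{19n} − ln(19n) = ln(19n) + γ − ln(19n) + O(1/n)
                       = ln(19/19) + γ + O(1/n).
Hence the limit is γ (since ln 1 = 0).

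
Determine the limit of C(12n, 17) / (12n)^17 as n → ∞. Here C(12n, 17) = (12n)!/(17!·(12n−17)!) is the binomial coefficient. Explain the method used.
lim = 1/17! = 1/355687428096000

With N = 12n → ∞: C(N, 17) / N^17 = [N(N−1)…(N−16)] / (17! · N^17) = (1/17!) · 1 · (1 − 1/(12n)) · … · (1 − 16/(12n)). Each factor → 1 as N → ∞, so the limit is 1/17! = 1/355687428096000.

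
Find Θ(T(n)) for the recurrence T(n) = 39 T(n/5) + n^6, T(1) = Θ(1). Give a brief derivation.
T(n) = Θ(n^6)

log_5 39 ≈ 2.276. f(n) = n^6 dominates n^(log_5 39) since 6 > 2.276, and the regularity condition a·f(n/b) = 39·(n/5)^6 = (39/15625)·n^6 ≤ c·f(n) holds with c = 39/15625 ≈ 0.0025 < 1. So this is Case 3: T(n) = Θ(f(n)) = Θ(n^6).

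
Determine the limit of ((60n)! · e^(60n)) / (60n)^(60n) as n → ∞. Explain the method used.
lim = ∞

Stirling: (60n)! ~ sqrt(2π·60n) · (60n/e)^(60n). Hence
  (60n)! · e^(60n) / (60n)^(60n) ~ sqrt(2π·60n) = sqrt(2π·60) · sqrt(n) → ∞.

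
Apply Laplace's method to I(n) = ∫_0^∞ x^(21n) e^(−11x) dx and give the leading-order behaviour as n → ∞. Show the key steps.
I(n) ~ (sqrt(2π·21n) / 11) · (21n/(11e))^(21n)

Write the integrand as exp(21n ln x − 11x) and set f(x) = 21n ln x − 11x. Then f'(x) = 21n/x − 11 = 0 at x* = 21n/11, and f''(x*) = −21n/x*^2 = −11^2/(21n). Laplace's method (interior maximum) gives
  I(n) ~ e^(f(x*)) · sqrt(2π / |f''(x*)|)
        = exp(21n ln(21n/11) − 21n) · sqrt(2π · 21n / 11^2)
        = (21n/11)^(21n) e^(−21n) · sqrt(2π·21n) / 11
        = (sqrt(2π·21n) / 11) · (21n/(11e))^(21n).
This matches Γ(21n+1)/11^(21n+1) with Stirling applied to Γ.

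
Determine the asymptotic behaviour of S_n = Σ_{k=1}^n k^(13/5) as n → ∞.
S_n ~ (5/18) · n^(18/5)

Integral comparison: Σ_{k=1}^n k^(13/5) = ∫_0^n x^(13/5) dx + O(n^(13/5)). The integral is n^(1 + 13/5) / (1 + 13/5) = n^((13+5)/5) / ((13+5)/5) = (5/18) · n^(18/5).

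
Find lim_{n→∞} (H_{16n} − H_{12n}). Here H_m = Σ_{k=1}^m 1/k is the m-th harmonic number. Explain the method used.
lim = ln(16/12) = ln(4/3)

Euler-Maclaurin gives H_m = ln m + γ + 1/(2m) + O(1/m^2). The γ and O(1/m) terms cancel in the difference:
  H_{16n} − H_{12n} = ln(16n) − ln(12n) + O(1/n) = ln(16/12) + O(1/n).
Hence the limit is ln(16/12) = ln(4/3).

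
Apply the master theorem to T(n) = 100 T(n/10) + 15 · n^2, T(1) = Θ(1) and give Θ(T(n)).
T(n) = Θ(n^2 log n)

log_10 100 = 2, and f(n) = 15 · n^2 = Θ(n^(log_10 100)). This is Case 2 of the master theorem: T(n) = Θ(f(n) · log n) = Θ(n^2 log n).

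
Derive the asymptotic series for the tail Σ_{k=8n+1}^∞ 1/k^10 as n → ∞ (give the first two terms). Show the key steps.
Σ_{k>8n} 1/k^10 = 1/(9 · (8n)^9) − 1/(2 · (8n)^10) + O(1/(8n)^11)

Compare to the integral: ∫_{8n}^∞ x^(−10) dx = [−x^(−9)/9]_{8n}^∞ = 1/((10−1)·(8n)^9). The Euler-Maclaurin correction adds −f(8n)/2 = −1/(2·(8n)^10). Euler-Maclaurin then gives
  Σ_{k>8n} 1/k^10 = ∫_{8n}^∞ dx/x^10 − 1/(2·(8n)^10) + O(1/(8n)^11).
(Equivalently this is ζ(10) − Σ_{k≤8n} 1/k^10.)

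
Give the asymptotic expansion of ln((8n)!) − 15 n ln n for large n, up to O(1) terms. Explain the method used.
ln((8n)!) − 15 n ln n = −7 n ln n + 8(ln 8 − 1) n + (1/2) ln(2π·8n) + O(1/n)

Stirling: ln((8n)!) = 8n ln(8n) − 8n + (1/2) ln(2π·8n) + O(1/n).
Expand 8n ln(8n) = 8n (ln n + ln 8) = 8n ln n + 8n ln 8.
Subtract 15n ln n: leading term is (8 − 15) n ln n = −7 n ln n. The next term is 8n ln 8 − 8n = 8(ln 8 − 1) n. Then the (1/2) ln(2π·8n) correction.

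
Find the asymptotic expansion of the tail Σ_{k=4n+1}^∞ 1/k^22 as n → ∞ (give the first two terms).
Σ_{k>4n} 1/k^22 = 1/(21 · (4n)^21) − 1/(2 · (4n)^22) + O(1/(4n)^23)

Compare to the integral: ∫_{4n}^∞ x^(−22) dx = [−x^(−21)/21]_{4n}^∞ = 1/((22−1)·(4n)^21). The Euler-Maclaurin correction adds −f(4n)/2 = −1/(2·(4n)^22). Euler-Maclaurin then gives
  Σ_{k>4n} 1/k^22 = ∫_{4n}^∞ dx/x^22 − 1/(2·(4n)^22) + O(1/(4n)^23).
(Equivalently this is ζ(22) − Σ_{k≤4n} 1/k^22.)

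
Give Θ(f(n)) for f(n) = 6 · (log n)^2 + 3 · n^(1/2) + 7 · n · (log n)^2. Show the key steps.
f(n) ∈ Θ(n · (log n)^2)

Compare the terms by growth order. For large n, n^a · (log n)^b dominates n^a' · (log n)^b' iff a > a', or (a = a' and b > b'). Ranking the 3 terms shows the dominant one is 7 · n · (log n)^2. Hence f(n) ∈ Θ(n · (log n)^2).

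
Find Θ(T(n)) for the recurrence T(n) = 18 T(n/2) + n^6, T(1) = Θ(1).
T(n) = Θ(n^6)

log_2 18 ≈ 4.170. f(n) = n^6 dominates n^(log_2 18) since 6 > 4.170, and the regularity condition a·f(n/b) = 18·(n/2)^6 = (18/64)·n^6 ≤ c·f(n) holds with c = 18/64 ≈ 0.281 < 1. So this is Case 3: T(n) = Θ(f(n)) = Θ(n^6).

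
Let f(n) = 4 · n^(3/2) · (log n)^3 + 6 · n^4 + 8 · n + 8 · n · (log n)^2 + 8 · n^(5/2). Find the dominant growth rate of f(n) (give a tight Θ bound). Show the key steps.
f(n) ∈ Θ(n^4)

Compare the terms by growth order. For large n, n^a · (log n)^b dominates n^a' · (log n)^b' iff a > a', or (a = a' and b > b'). Ranking the 5 terms shows the dominant one is 6 · n^4. Hence f(n) ∈ Θ(n^4).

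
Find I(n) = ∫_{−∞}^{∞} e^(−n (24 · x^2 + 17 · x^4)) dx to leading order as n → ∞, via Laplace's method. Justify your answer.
I(n) ~ sqrt(π/(24n))

φ(x) = 24 · x^2 + 17 · x^4 has its unique global minimum at x* = 0 (since φ'(x) = 48x + 68x^3 = 0 only at x = 0 for real x with both coefficients positive, and φ → ∞ as |x| → ∞). At x* = 0, φ(0) = 0 and φ''(0) = 48. Laplace's method then gives
  I(n) ~ sqrt(2π / (n · φ''(0))) · e^(−n φ(0)) = sqrt(2π / (48n)) = sqrt(π/(24n)).
The 17 · x^4 term contributes only at subleading order (an O(1/n) relative correction).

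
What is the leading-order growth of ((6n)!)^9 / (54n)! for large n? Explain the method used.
((6n)!)^9/(54n)! ~ ((2π·6n)^(8/2) / 3) · 9^(−9·6n)  →  0

Write N = 6n. Stirling: N! ~ sqrt(2π N)(N/e)^N and (9N)! ~ sqrt(2π·9N)·(9N/e)^(9N).
  (N!)^9/(9N)! ~ (2π N)^(9/2) (N/e)^(9N) / [sqrt(2π·9N) (9N/e)^(9N)]
     = (2π N)^(9/2) / sqrt(2π·9N) · (N/(9N))^(9N)
     = (2π N)^((9−1)/2) / 3 · 9^(−9N).
Since 9^9 > 1, the factor 9^(−9N) decays exponentially, so the ratio → 0. Substituting N = 6n gives the stated form.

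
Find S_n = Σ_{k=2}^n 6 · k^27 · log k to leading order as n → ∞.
S_n ~ 3 · n^28 log n / 14 − 3 · n^28 / 392

By integral comparison, S_n = ∫_1^n 6 · x^27 · log x dx + O(n^27 · log n). For the integral, ∫ x^27 log x dx = n^28 log n / 28 − n^28/784 (integration by parts). Hence S_n ~ 3 · n^28 log n / 14 − 3 · n^28 / 392.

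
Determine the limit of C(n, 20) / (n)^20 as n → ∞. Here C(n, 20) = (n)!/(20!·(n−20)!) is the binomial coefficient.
lim = 1/20! = 1/2432902008176640000

With N = n → ∞: C(N, 20) / N^20 = [N(N−1)…(N−19)] / (20! · N^20) = (1/20!) · 1 · (1 − 1/n) · … · (1 − 19/n). Each factor → 1 as N → ∞, so the limit is 1/20! = 1/2432902008176640000.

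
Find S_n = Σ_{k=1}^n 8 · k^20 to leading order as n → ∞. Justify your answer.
S_n ~ 8 · n^21 / 21

By integral comparison (Euler-Maclaurin), Σ_{k=1}^n 8 · k^20 = 8 · ∫_0^n x^20 dx + O(n^20) = 8 · n^21/21 + O(n^20). (Equivalently, Faulhaber's formula gives the same leading term.)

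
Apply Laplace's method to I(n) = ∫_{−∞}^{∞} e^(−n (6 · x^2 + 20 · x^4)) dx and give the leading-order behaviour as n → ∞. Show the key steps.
I(n) ~ sqrt(π/(6n))

φ(x) = 6 · x^2 + 20 · x^4 has its unique global minimum at x* = 0 (since φ'(x) = 12x + 80x^3 = 0 only at x = 0 for real x with both coefficients positive, and φ → ∞ as |x| → ∞). At x* = 0, φ(0) = 0 and φ''(0) = 12. Laplace's method then gives
  I(n) ~ sqrt(2π / (n · φ''(0))) · e^(−n φ(0)) = sqrt(2π / (12n)) = sqrt(π/(6n)).
The 20 · x^4 term contributes only at subleading order (an O(1/n) relative correction).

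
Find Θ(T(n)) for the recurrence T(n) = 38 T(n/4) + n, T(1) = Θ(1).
T(n) = Θ(n^(log_4 38))

Master theorem: compare f(n) = n to n^(log_4 38) where log_4 38 ≈ 2.624. Since 1 < log_4 38, we have f(n) = O(n^(log_4 38 − ε)) for some ε > 0 — Case 1. Hence T(n) = Θ(n^(log_4 38)).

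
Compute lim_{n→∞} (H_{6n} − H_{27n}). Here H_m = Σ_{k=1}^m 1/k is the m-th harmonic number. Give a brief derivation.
lim = ln(6/27) = ln(2/9)

Euler-Maclaurin gives H_m = ln m + γ + 1/(2m) + O(1/m^2). The γ and O(1/m) terms cancel in the difference:
  H_{6n} − H_{27n} = ln(6n) − ln(27n) + O(1/n) = ln(6/27) + O(1/n).
Hence the limit is ln(6/27) = ln(2/9).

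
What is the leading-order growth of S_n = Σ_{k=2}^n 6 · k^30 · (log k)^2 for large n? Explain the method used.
S_n ~ 6 · n^31 · (log n)^2 / 31

By integral comparison, S_n = ∫_1^n 6 · x^30 · (log x)^2 dx + O(n^30 · (log n)^2). For the integral, the leading term of ∫_1^n x^30 (log x)^2 dx is n^31/31 · (log n)^2 (by repeated integration by parts; each step lowers the log-exponent and produces a relatively O(1/log n) correction). Hence S_n ~ 6 · n^31 · (log n)^2 / 31.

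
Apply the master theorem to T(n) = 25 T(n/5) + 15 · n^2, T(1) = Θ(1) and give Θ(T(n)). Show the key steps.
T(n) = Θ(n^2 log n)

log_5 25 = 2, and f(n) = 15 · n^2 = Θ(n^(log_5 25)). This is Case 2 of the master theorem: T(n) = Θ(f(n) · log n) = Θ(n^2 log n).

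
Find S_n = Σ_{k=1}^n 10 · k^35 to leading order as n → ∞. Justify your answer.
S_n ~ 5 · n^36 / 18

By integral comparison (Euler-Maclaurin), Σ_{k=1}^n 10 · k^35 = 10 · ∫_0^n x^35 dx + O(n^35) = 10 · n^36/36 = 5 · n^36 / 18 + O(n^35). (Equivalently, Faulhaber's formula gives the same leading term.)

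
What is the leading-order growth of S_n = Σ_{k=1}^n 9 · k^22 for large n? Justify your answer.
S_n ~ 9 · n^23 / 23

By integral comparison (Euler-Maclaurin), Σ_{k=1}^n 9 · k^22 = 9 · ∫_0^n x^22 dx + O(n^22) = 9 · n^23/23 + O(n^22). (Equivalently, Faulhaber's formula gives the same leading term.)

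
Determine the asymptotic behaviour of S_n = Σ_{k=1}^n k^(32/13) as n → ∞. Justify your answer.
S_n ~ (13/45) · n^(45/13)

Integral comparison: Σ_{k=1}^n k^(32/13) = ∫_0^n x^(32/13) dx + O(n^(32/13)). The integral is n^(1 + 32/13) / (1 + 32/13) = n^((32+13)/13) / ((32+13)/13) = (13/45) · n^(45/13).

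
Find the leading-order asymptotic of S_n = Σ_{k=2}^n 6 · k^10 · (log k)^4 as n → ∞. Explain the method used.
S_n ~ 6 · n^11 · (log n)^4 / 11

By integral comparison, S_n = ∫_1^n 6 · x^10 · (log x)^4 dx + O(n^10 · (log n)^4). For the integral, the leading term of ∫_1^n x^10 (log x)^4 dx is n^11/11 · (log n)^4 (by repeated integration by parts; each step lowers the log-exponent and produces a relatively O(1/log n) correction). Hence S_n ~ 6 · n^11 · (log n)^4 / 11.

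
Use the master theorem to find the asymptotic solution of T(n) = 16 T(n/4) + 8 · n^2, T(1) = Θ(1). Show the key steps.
T(n) = Θ(n^2 log n)

log_4 16 = 2, and f(n) = 8 · n^2 = Θ(n^(log_4 16)). This is Case 2 of the master theorem: T(n) = Θ(f(n) · log n) = Θ(n^2 log n).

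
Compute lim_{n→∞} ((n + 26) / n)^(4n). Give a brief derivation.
lim = e^104

Rewrite as (1 + 26/n)^(4n). By the standard limit (1 + x/n)^n → e^x, we have (1 + 26/n)^n → e^26, and raising to the 4th power gives e^104.
More precisely, ln[(1 + 26/n)^(4n)] = 4n · ln(1 + 26/n) = 4n · (26/n + O(1/n^2)) = 104 + O(1/n) → 104.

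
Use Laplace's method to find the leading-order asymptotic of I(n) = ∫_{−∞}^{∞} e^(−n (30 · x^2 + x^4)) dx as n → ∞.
I(n) ~ sqrt(π/(30n))

φ(x) = 30 · x^2 + x^4 has its unique global minimum at x* = 0 (since φ'(x) = 60x + 4x^3 = 0 only at x = 0 for real x with both coefficients positive, and φ → ∞ as |x| → ∞). At x* = 0, φ(0) = 0 and φ''(0) = 60. Laplace's method then gives
  I(n) ~ sqrt(2π / (n · φ''(0))) · e^(−n φ(0)) = sqrt(2π / (60n)) = sqrt(π/(30n)).
The x^4 term contributes only at subleading order (an O(1/n) relative correction).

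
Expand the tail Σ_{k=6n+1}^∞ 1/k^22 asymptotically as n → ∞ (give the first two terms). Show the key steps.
Σ_{k>6n} 1/k^22 = 1/(21 · (6n)^21) − 1/(2 · (6n)^22) + O(1/(6n)^23)

Compare to the integral: ∫_{6n}^∞ x^(−22) dx = [−x^(−21)/21]_{6n}^∞ = 1/((22−1)·(6n)^21). The Euler-Maclaurin correction adds −f(6n)/2 = −1/(2·(6n)^22). Euler-Maclaurin then gives
  Σ_{k>6n} 1/k^22 = ∫_{6n}^∞ dx/x^22 − 1/(2·(6n)^22) + O(1/(6n)^23).
(Equivalently this is ζ(22) − Σ_{k≤6n} 1/k^22.)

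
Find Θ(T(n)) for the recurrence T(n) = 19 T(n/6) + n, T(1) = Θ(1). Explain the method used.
T(n) = Θ(n^(log_6 19))

Master theorem: compare f(n) = n to n^(log_6 19) where log_6 19 ≈ 1.643. Since 1 < log_6 19, we have f(n) = O(n^(log_6 19 − ε)) for some ε > 0 — Case 1. Hence T(n) = Θ(n^(log_6 19)).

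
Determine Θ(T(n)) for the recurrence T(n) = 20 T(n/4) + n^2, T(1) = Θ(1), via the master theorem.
T(n) = Θ(n^(log_4 20))

Master theorem: compare f(n) = n^2 to n^(log_4 20) where log_4 20 ≈ 2.161. Since 2 < log_4 20, we have f(n) = O(n^(log_4 20 − ε)) for some ε > 0 — Case 1. Hence T(n) = Θ(n^(log_4 20)).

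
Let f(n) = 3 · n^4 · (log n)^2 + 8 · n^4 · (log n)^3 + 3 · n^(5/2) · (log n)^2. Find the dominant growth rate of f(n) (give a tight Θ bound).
f(n) ∈ Θ(n^4 · (log n)^3)

Compare the terms by growth order. For large n, n^a · (log n)^b dominates n^a' · (log n)^b' iff a > a', or (a = a' and b > b'). Ranking the 3 terms shows the dominant one is 8 · n^4 · (log n)^3. Hence f(n) ∈ Θ(n^4 · (log n)^3).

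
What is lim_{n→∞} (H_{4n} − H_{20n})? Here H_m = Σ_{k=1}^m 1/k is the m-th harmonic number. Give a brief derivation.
lim = ln(4/20) = −ln 5

Euler-Maclaurin gives H_m = ln m + γ + 1/(2m) + O(1/m^2). The γ and O(1/m) terms cancel in the difference:
  H_{4n} − H_{20n} = ln(4n) − ln(20n) + O(1/n) = ln(4/20) + O(1/n).
Hence the limit is ln(4/20) = −ln 5.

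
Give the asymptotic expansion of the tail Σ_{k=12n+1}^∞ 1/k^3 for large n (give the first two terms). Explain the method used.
Σ_{k>12n} 1/k^3 = 1/(2 · (12n)^2) − 1/(2 · (12n)^3) + O(1/(12n)^4)

Compare to the integral: ∫_{12n}^∞ x^(−3) dx = [−x^(−2)/2]_{12n}^∞ = 1/((3−1)·(12n)^2). The Euler-Maclaurin correction adds −f(12n)/2 = −1/(2·(12n)^3). Euler-Maclaurin then gives
  Σ_{k>12n} 1/k^3 = ∫_{12n}^∞ dx/x^3 − 1/(2·(12n)^3) + O(1/(12n)^4).
(Equivalently this is ζ(3) − Σ_{k≤12n} 1/k^3.)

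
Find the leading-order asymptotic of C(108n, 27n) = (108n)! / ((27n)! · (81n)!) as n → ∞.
C(108n, 27n) ~ (256/27)^(27n) · sqrt(2/(3π·27n))

Write N = 27n. Apply Stirling to each factorial:
  (4N)! ~ sqrt(2π·4N) · (4N/e)^(4N),
  N! ~ sqrt(2π N) · (N/e)^N,
  (3N)! ~ sqrt(2π·3N) · (3N/e)^(3N).
The exponential factors combine to (4N)^(4N) / (N^N · (3N)^(3N)) = 4^(4N)/3^(3N) = (4^4/3^3)^N = (256/27)^N.
The square-root prefactors combine to sqrt(2π·4N) / (sqrt(2π N)·sqrt(2π·3N)) = sqrt(4 / (2π·3·N)) = sqrt(2/(3π·27n)).
Substituting N = 27n: C(108n, 27n) ~ (256/27)^(27n) · sqrt(2/(3π·27n)).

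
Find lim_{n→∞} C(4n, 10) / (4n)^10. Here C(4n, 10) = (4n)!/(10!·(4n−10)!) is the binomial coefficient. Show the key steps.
lim = 1/10! = 1/3628800

With N = 4n → ∞: C(N, 10) / N^10 = [N(N−1)…(N−9)] / (10! · N^10) = (1/10!) · 1 · (1 − 1/(4n)) · … · (1 − 9/(4n)). Each factor → 1 as N → ∞, so the limit is 1/10! = 1/3628800.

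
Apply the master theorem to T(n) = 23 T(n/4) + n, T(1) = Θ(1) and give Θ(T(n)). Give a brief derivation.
T(n) = Θ(n^(log_4 23))

Master theorem: compare f(n) = n to n^(log_4 23) where log_4 23 ≈ 2.262. Since 1 < log_4 23, we have f(n) = O(n^(log_4 23 − ε)) for some ε > 0 — Case 1. Hence T(n) = Θ(n^(log_4 23)).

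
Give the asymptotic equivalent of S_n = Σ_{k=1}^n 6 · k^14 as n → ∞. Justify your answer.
S_n ~ 2 · n^15 / 5

By integral comparison (Euler-Maclaurin), Σ_{k=1}^n 6 · k^14 = 6 · ∫_0^n x^14 dx + O(n^14) = 6 · n^15/15 = 2 · n^15 / 5 + O(n^14). (Equivalently, Faulhaber's formula gives the same leading term.)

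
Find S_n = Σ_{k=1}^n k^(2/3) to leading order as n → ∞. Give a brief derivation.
S_n ~ (3/5) · n^(5/3)

Integral comparison: Σ_{k=1}^n k^(2/3) = ∫_0^n x^(2/3) dx + O(n^(2/3)). The integral is n^(1 + 2/3) / (1 + 2/3) = n^((2+3)/3) / ((2+3)/3) = (3/5) · n^(5/3).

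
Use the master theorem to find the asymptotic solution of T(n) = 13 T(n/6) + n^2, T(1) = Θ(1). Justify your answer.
T(n) = Θ(n^2)

log_6 13 ≈ 1.432. f(n) = n^2 dominates n^(log_6 13) since 2 > 1.432, and the regularity condition a·f(n/b) = 13·(n/6)^2 = (13/36)·n^2 ≤ c·f(n) holds with c = 13/36 ≈ 0.361 < 1. So this is Case 3: T(n) = Θ(f(n)) = Θ(n^2).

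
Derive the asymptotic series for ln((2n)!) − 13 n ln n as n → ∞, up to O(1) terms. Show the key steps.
ln((2n)!) − 13 n ln n = −11 n ln n + 2(ln 2 − 1) n + (1/2) ln(2π·2n) + O(1/n)

Stirling: ln((2n)!) = 2n ln(2n) − 2n + (1/2) ln(2π·2n) + O(1/n).
Expand 2n ln(2n) = 2n (ln n + ln 2) = 2n ln n + 2n ln 2.
Subtract 13n ln n: leading term is (2 − 13) n ln n = −11 n ln n. The next term is 2n ln 2 − 2n = 2(ln 2 − 1) n. Then the (1/2) ln(2π·2n) correction.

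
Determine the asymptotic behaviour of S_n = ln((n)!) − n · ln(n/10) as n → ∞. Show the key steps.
S_n ~ n · (ln 10 − 1) + O(ln n)

Stirling: ln((n)!) = n ln(n) − n + O(ln n).
  S_n = n ln(n) − n − n ln(n/10) + O(ln n)
      = n ln(n) − n ln n + n ln 10 − n + O(ln n)
      = n ln 10 − n + O(ln n)
      = n (ln 10 − 1) + O(ln n).
Numerically ln(10) − 1 ≈ 1.3026.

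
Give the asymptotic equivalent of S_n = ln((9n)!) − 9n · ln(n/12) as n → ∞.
S_n ~ 9n · (ln 108 − 1) + O(ln n)

Stirling: ln((9n)!) = 9n ln(9n) − 9n + O(ln n).
  S_n = 9n ln(9n) − 9n − 9n ln(n/12) + O(ln n)
      = 9n ln(9n) − 9n ln n + 9n ln 12 − 9n + O(ln n)
      = 9n ln 9 + 9n ln 12 − 9n + O(ln n)
      = 9n (ln 108 − 1) + O(ln n).
Numerically ln(108) − 1 ≈ 3.6821.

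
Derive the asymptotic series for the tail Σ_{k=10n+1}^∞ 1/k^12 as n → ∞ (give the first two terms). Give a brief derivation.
Σ_{k>10n} 1/k^12 = 1/(11 · (10n)^11) − 1/(2 · (10n)^12) + O(1/(10n)^13)

Compare to the integral: ∫_{10n}^∞ x^(−12) dx = [−x^(−11)/11]_{10n}^∞ = 1/((12−1)·(10n)^11). The Euler-Maclaurin correction adds −f(10n)/2 = −1/(2·(10n)^12). Euler-Maclaurin then gives
  Σ_{k>10n} 1/k^12 = ∫_{10n}^∞ dx/x^12 − 1/(2·(10n)^12) + O(1/(10n)^13).
(Equivalently this is ζ(12) − Σ_{k≤10n} 1/k^12.)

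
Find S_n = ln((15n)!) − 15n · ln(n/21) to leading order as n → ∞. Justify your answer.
S_n ~ 15n · (ln 315 − 1) + O(ln n)

Stirling: ln((15n)!) = 15n ln(15n) − 15n + O(ln n).
  S_n = 15n ln(15n) − 15n − 15n ln(n/21) + O(ln n)
      = 15n ln(15n) − 15n ln n + 15n ln 21 − 15n + O(ln n)
      = 15n ln 15 + 15n ln 21 − 15n + O(ln n)
      = 15n (ln 315 − 1) + O(ln n).
Numerically ln(315) − 1 ≈ 4.7526.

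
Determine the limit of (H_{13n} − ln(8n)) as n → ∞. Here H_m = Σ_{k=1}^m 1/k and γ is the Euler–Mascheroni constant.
lim = ln(13/8) + γ

By Euler-Maclaurin, H_m = ln m + γ + O(1/m). So
  H_{13n} − ln(8n) = ln(13n) + γ − ln(8n) + O(1/n)
                       = ln(13/8) + γ + O(1/n).
Hence the limit is ln(13/8) + γ.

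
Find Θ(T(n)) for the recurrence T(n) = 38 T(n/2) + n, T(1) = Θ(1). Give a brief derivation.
T(n) = Θ(n^(log_2 38))

Master theorem: compare f(n) = n to n^(log_2 38) where log_2 38 ≈ 5.248. Since 1 < log_2 38, we have f(n) = O(n^(log_2 38 − ε)) for some ε > 0 — Case 1. Hence T(n) = Θ(n^(log_2 38)).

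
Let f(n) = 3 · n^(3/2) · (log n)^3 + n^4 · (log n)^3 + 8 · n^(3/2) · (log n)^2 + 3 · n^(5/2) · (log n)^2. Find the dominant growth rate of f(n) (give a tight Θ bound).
f(n) ∈ Θ(n^4 · (log n)^3)

Compare the terms by growth order. For large n, n^a · (log n)^b dominates n^a' · (log n)^b' iff a > a', or (a = a' and b > b'). Ranking the 4 terms shows the dominant one is n^4 · (log n)^3. Hence f(n) ∈ Θ(n^4 · (log n)^3).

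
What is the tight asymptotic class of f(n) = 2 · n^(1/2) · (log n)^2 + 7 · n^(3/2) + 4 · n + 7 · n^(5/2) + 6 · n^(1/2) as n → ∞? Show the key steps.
f(n) ∈ Θ(n^(5/2))

Compare the terms by growth order. For large n, n^a · (log n)^b dominates n^a' · (log n)^b' iff a > a', or (a = a' and b > b'). Ranking the 5 terms shows the dominant one is 7 · n^(5/2). Hence f(n) ∈ Θ(n^(5/2)).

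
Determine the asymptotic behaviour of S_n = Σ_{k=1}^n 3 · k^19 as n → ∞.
S_n ~ 3 · n^20 / 20

By integral comparison (Euler-Maclaurin), Σ_{k=1}^n 3 · k^19 = 3 · ∫_0^n x^19 dx + O(n^19) = 3 · n^20/20 + O(n^19). (Equivalently, Faulhaber's formula gives the same leading term.)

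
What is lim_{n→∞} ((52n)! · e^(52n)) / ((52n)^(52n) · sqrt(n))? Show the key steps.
lim = sqrt(2π·52)

Stirling: (52n)! ~ sqrt(2π·52n) · (52n/e)^(52n). Hence
  (52n)! · e^(52n) / (52n)^(52n) ~ sqrt(2π·52n).
Dividing by sqrt(n): sqrt(2π·52n) / sqrt(n) = sqrt(2π·52) · n^((1−1)/2), so the limit is sqrt(2π·52).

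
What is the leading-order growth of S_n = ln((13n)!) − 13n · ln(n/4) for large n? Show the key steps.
S_n ~ 13n · (ln 52 − 1) + O(ln n)

Stirling: ln((13n)!) = 13n ln(13n) − 13n + O(ln n).
  S_n = 13n ln(13n) − 13n − 13n ln(n/4) + O(ln n)
      = 13n ln(13n) − 13n ln n + 13n ln 4 − 13n + O(ln n)
      = 13n ln 13 + 13n ln 4 − 13n + O(ln n)
      = 13n (ln 52 − 1) + O(ln n).
Numerically ln(52) − 1 ≈ 2.9512.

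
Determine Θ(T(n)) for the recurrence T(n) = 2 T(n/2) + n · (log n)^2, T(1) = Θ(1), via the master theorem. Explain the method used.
T(n) = Θ(n · (log n)^3)

Here log_2 2 = 1 and f(n) = n · (log n)^2 = Θ(n^(log_2 2) · (log n)^2). This is the extended Case 2 of the master theorem (f matches the critical exponent up to log factors), giving T(n) = Θ(n^(log_2 2) · (log n)^(2+1)) = Θ(n · (log n)^3).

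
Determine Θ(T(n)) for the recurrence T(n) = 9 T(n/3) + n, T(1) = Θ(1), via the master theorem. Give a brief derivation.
T(n) = Θ(n^2)

Master theorem: compare f(n) = n to n^(log_3 9) where log_3 9 = 2. Since 1 < log_3 9, we have f(n) = O(n^(log_3 9 − ε)) for some ε > 0 — Case 1. Hence T(n) = Θ(n^(log_3 9)) = Θ(n^2).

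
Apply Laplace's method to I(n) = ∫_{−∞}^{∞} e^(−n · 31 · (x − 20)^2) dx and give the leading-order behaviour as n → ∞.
I(n) = sqrt(π/(31n))

Here φ(x) = 31 · (x − 20)^2 has its unique minimum at x* = 20 with φ(x*) = 0 and φ''(x*) = 62. Laplace's method gives
  I(n) ~ e^(−n φ(x*)) · sqrt(2π / (n · φ''(x*))) = sqrt(2π / (62n)) = sqrt(π/(31n)).
This is exact: substituting u = (x − 20)·sqrt(31n) gives I(n) = (1/sqrt(31n)) ∫_{−∞}^{∞} e^(−u^2) du = sqrt(π/(31n)).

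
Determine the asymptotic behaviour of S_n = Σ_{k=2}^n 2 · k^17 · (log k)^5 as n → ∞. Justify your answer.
S_n ~ n^18 · (log n)^5 / 9

By integral comparison, S_n = ∫_1^n 2 · x^17 · (log x)^5 dx + O(n^17 · (log n)^5). For the integral, the leading term of ∫_1^n x^17 (log x)^5 dx is n^18/18 · (log n)^5 (by repeated integration by parts; each step lowers the log-exponent and produces a relatively O(1/log n) correction). Hence S_n ~ n^18 · (log n)^5 / 9.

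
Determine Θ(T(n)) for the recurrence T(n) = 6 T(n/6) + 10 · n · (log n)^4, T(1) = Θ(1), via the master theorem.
T(n) = Θ(n · (log n)^5)

Here log_6 6 = 1 and f(n) = 10 · n · (log n)^4 = Θ(n^(log_6 6) · (log n)^4). This is the extended Case 2 of the master theorem (f matches the critical exponent up to log factors), giving T(n) = Θ(n^(log_6 6) · (log n)^(4+1)) = Θ(n · (log n)^5).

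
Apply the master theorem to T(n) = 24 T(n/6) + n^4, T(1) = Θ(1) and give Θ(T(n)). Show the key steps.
T(n) = Θ(n^4)

log_6 24 ≈ 1.774. f(n) = n^4 dominates n^(log_6 24) since 4 > 1.774, and the regularity condition a·f(n/b) = 24·(n/6)^4 = (24/1296)·n^4 ≤ c·f(n) holds with c = 24/1296 ≈ 0.0185 < 1. So this is Case 3: T(n) = Θ(f(n)) = Θ(n^4).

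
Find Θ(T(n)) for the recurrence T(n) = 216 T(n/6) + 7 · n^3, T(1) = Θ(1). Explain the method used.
T(n) = Θ(n^3 log n)

log_6 216 = 3, and f(n) = 7 · n^3 = Θ(n^(log_6 216)). This is Case 2 of the master theorem: T(n) = Θ(f(n) · log n) = Θ(n^3 log n).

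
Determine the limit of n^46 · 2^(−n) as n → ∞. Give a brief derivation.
lim = 0

Exponentials with base > 1 dominate every fixed polynomial: for any fixed c, n^c / 2^n → 0 as n → ∞ (e.g. by the ratio test, or by writing 2^n = e^(n ln 2) and noting e^(n ln 2) / n^c → ∞). Hence n^46 · 2^(−n) = n^46 / 2^n → 0.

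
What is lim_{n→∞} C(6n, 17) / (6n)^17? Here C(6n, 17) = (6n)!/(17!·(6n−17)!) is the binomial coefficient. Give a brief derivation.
lim = 1/17! = 1/355687428096000

With N = 6n → ∞: C(N, 17) / N^17 = [N(N−1)…(N−16)] / (17! · N^17) = (1/17!) · 1 · (1 − 1/(6n)) · … · (1 − 16/(6n)). Each factor → 1 as N → ∞, so the limit is 1/17! = 1/355687428096000.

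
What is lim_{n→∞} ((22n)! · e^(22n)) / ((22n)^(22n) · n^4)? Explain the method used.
lim = 0

Stirling: (22n)! ~ sqrt(2π·22n) · (22n/e)^(22n). Hence
  (22n)! · e^(22n) / (22n)^(22n) ~ sqrt(2π·22n).
Dividing by n^4: sqrt(2π·22n) / n^4 = sqrt(2π·22) · n^((1−8)/2), so the expression behaves like sqrt(2π·22) · n^((1−8)/2) → 0.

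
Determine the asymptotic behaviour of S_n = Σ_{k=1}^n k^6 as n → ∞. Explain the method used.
S_n ~ n^7 / 7

By integral comparison (Euler-Maclaurin), Σ_{k=1}^n k^6 = ∫_0^n x^6 dx + O(n^6) = n^7/7 + O(n^6). (Equivalently, Faulhaber's formula gives the same leading term.)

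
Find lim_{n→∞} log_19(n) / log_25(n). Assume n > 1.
lim = ln(25) / ln(19) = log_19(25)

Change of base: log_19(n) = ln n / ln 19 and log_25(n) = ln n / ln 25. The ratio is (ln n / ln 19) · (ln 25 / ln n) = ln 25 / ln 19, a constant independent of n. So the limit is ln 25 / ln 19 = log_19(25).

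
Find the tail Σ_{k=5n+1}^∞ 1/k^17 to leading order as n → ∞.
Σ_{k>5n} 1/k^17 ~ 1/(16 · (5n)^16)

Compare to the integral: ∫_{5n}^∞ x^(−17) dx = [−x^(−16)/16]_{5n}^∞ = 1/((17−1)·(5n)^16). Euler-Maclaurin then gives
  Σ_{k>5n} 1/k^17 = ∫_{5n}^∞ dx/x^17 − 1/(2·(5n)^17) + O(1/(5n)^18).
(Equivalently this is ζ(17) − Σ_{k≤5n} 1/k^17.)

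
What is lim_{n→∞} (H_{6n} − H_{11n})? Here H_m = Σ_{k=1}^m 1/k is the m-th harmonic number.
lim = ln(6/11)

Euler-Maclaurin gives H_m = ln m + γ + 1/(2m) + O(1/m^2). The γ and O(1/m) terms cancel in the difference:
  H_{6n} − H_{11n} = ln(6n) − ln(11n) + O(1/n) = ln(6/11) + O(1/n).
Hence the limit is ln(6/11).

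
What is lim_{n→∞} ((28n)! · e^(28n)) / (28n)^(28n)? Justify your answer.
lim = ∞

Stirling: (28n)! ~ sqrt(2π·28n) · (28n/e)^(28n). Hence
  (28n)! · e^(28n) / (28n)^(28n) ~ sqrt(2π·28n) = sqrt(2π·28) · sqrt(n) → ∞.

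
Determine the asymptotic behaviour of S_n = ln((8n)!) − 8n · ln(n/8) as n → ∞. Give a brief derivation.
S_n ~ 8n · (ln 64 − 1) + O(ln n)

Stirling: ln((8n)!) = 8n ln(8n) − 8n + O(ln n).
  S_n = 8n ln(8n) − 8n − 8n ln(n/8) + O(ln n)
      = 8n ln(8n) − 8n ln n + 8n ln 8 − 8n + O(ln n)
      = 8n ln 8 + 8n ln 8 − 8n + O(ln n)
      = 8n (ln 64 − 1) + O(ln n).
Numerically ln(64) − 1 ≈ 3.1589.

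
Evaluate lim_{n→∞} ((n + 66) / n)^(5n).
lim = e^330

Rewrite as (1 + 66/n)^(5n). By the standard limit (1 + x/n)^n → e^x, we have (1 + 66/n)^n → e^66, and raising to the 5th power gives e^330.
More precisely, ln[(1 + 66/n)^(5n)] = 5n · ln(1 + 66/n) = 5n · (66/n + O(1/n^2)) = 330 + O(1/n) → 330.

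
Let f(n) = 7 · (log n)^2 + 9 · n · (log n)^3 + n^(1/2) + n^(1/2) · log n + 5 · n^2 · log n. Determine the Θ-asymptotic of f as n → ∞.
f(n) ∈ Θ(n^2 · log n)

Compare the terms by growth order. For large n, n^a · (log n)^b dominates n^a' · (log n)^b' iff a > a', or (a = a' and b > b'). Ranking the 5 terms shows the dominant one is 5 · n^2 · log n. Hence f(n) ∈ Θ(n^2 · log n).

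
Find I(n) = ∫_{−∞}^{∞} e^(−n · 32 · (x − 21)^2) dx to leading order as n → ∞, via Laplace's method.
I(n) = sqrt(π/(32n))

Here φ(x) = 32 · (x − 21)^2 has its unique minimum at x* = 21 with φ(x*) = 0 and φ''(x*) = 64. Laplace's method gives
  I(n) ~ e^(−n φ(x*)) · sqrt(2π / (n · φ''(x*))) = sqrt(2π / (64n)) = sqrt(π/(32n)).
This is exact: substituting u = (x − 21)·sqrt(32n) gives I(n) = (1/sqrt(32n)) ∫_{−∞}^{∞} e^(−u^2) du = sqrt(π/(32n)).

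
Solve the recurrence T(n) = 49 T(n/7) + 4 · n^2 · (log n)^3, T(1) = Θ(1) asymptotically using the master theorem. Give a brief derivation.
T(n) = Θ(n^2 · (log n)^4)

Here log_7 49 = 2 and f(n) = 4 · n^2 · (log n)^3 = Θ(n^(log_7 49) · (log n)^3). This is the extended Case 2 of the master theorem (f matches the critical exponent up to log factors), giving T(n) = Θ(n^(log_7 49) · (log n)^(3+1)) = Θ(n^2 · (log n)^4).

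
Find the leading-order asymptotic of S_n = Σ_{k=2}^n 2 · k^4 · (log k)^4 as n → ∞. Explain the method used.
S_n ~ 2 · n^5 · (log n)^4 / 5

By integral comparison, S_n = ∫_1^n 2 · x^4 · (log x)^4 dx + O(n^4 · (log n)^4). For the integral, the leading term of ∫_1^n x^4 (log x)^4 dx is n^5/5 · (log n)^4 (by repeated integration by parts; each step lowers the log-exponent and produces a relatively O(1/log n) correction). Hence S_n ~ 2 · n^5 · (log n)^4 / 5.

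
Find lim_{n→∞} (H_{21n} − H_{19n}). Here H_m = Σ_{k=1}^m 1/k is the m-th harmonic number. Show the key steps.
lim = ln(21/19)

Euler-Maclaurin gives H_m = ln m + γ + 1/(2m) + O(1/m^2). The γ and O(1/m) terms cancel in the difference:
  H_{21n} − H_{19n} = ln(21n) − ln(19n) + O(1/n) = ln(21/19) + O(1/n).
Hence the limit is ln(21/19).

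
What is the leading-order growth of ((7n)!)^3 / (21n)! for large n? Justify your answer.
((7n)!)^3/(21n)! ~ ((2π·7n)^(2/2) / sqrt(3)) · 3^(−3·7n)  →  0

Write N = 7n. Stirling: N! ~ sqrt(2π N)(N/e)^N and (3N)! ~ sqrt(2π·3N)·(3N/e)^(3N).
  (N!)^3/(3N)! ~ (2π N)^(3/2) (N/e)^(3N) / [sqrt(2π·3N) (3N/e)^(3N)]
     = (2π N)^(3/2) / sqrt(2π·3N) · (N/(3N))^(3N)
     = (2π N)^((3−1)/2) / sqrt(3) · 3^(−3N).
Since 3^3 > 1, the factor 3^(−3N) decays exponentially, so the ratio → 0. Substituting N = 7n gives the stated form.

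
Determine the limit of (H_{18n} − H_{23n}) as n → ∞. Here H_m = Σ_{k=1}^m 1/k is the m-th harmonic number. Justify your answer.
lim = ln(18/23)

Euler-Maclaurin gives H_m = ln m + γ + 1/(2m) + O(1/m^2). The γ and O(1/m) terms cancel in the difference:
  H_{18n} − H_{23n} = ln(18n) − ln(23n) + O(1/n) = ln(18/23) + O(1/n).
Hence the limit is ln(18/23).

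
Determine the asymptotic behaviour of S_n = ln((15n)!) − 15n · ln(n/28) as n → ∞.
S_n ~ 15n · (ln 420 − 1) + O(ln n)

Stirling: ln((15n)!) = 15n ln(15n) − 15n + O(ln n).
  S_n = 15n ln(15n) − 15n − 15n ln(n/28) + O(ln n)
      = 15n ln(15n) − 15n ln n + 15n ln 28 − 15n + O(ln n)
      = 15n ln 15 + 15n ln 28 − 15n + O(ln n)
      = 15n (ln 420 − 1) + O(ln n).
Numerically ln(420) − 1 ≈ 5.0403.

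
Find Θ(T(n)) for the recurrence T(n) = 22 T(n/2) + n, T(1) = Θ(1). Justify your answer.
T(n) = Θ(n^(log_2 22))

Master theorem: compare f(n) = n to n^(log_2 22) where log_2 22 ≈ 4.459. Since 1 < log_2 22, we have f(n) = O(n^(log_2 22 − ε)) for some ε > 0 — Case 1. Hence T(n) = Θ(n^(log_2 22)).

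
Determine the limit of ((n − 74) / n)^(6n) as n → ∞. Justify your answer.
lim = e^(−444)

Rewrite as (1 − 74/n)^(6n). By the standard limit (1 + x/n)^n → e^x, we have (1 − 74/n)^n → e^(−74), and raising to the 6th power gives e^(−444).
More precisely, ln[(1 − 74/n)^(6n)] = 6n · ln(1 − 74/n) = 6n · (-74/n + O(1/n^2)) = -444 + O(1/n) → -444.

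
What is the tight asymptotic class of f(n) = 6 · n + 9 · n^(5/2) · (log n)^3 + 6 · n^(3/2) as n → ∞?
f(n) ∈ Θ(n^(5/2) · (log n)^3)

Compare the terms by growth order. For large n, n^a · (log n)^b dominates n^a' · (log n)^b' iff a > a', or (a = a' and b > b'). Ranking the 3 terms shows the dominant one is 9 · n^(5/2) · (log n)^3. Hence f(n) ∈ Θ(n^(5/2) · (log n)^3).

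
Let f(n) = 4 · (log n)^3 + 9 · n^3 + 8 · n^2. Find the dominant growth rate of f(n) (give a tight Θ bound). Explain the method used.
f(n) ∈ Θ(n^3)

Compare the terms by growth order. For large n, n^a · (log n)^b dominates n^a' · (log n)^b' iff a > a', or (a = a' and b > b'). Ranking the 3 terms shows the dominant one is 9 · n^3. Hence f(n) ∈ Θ(n^3).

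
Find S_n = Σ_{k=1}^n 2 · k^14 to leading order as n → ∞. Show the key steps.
S_n ~ 2 · n^15 / 15

By integral comparison (Euler-Maclaurin), Σ_{k=1}^n 2 · k^14 = 2 · ∫_0^n x^14 dx + O(n^14) = 2 · n^15/15 + O(n^14). (Equivalently, Faulhaber's formula gives the same leading term.)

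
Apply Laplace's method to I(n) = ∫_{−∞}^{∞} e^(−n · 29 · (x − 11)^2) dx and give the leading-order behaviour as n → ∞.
I(n) = sqrt(π/(29n))

Here φ(x) = 29 · (x − 11)^2 has its unique minimum at x* = 11 with φ(x*) = 0 and φ''(x*) = 58. Laplace's method gives
  I(n) ~ e^(−n φ(x*)) · sqrt(2π / (n · φ''(x*))) = sqrt(2π / (58n)) = sqrt(π/(29n)).
This is exact: substituting u = (x − 11)·sqrt(29n) gives I(n) = (1/sqrt(29n)) ∫_{−∞}^{∞} e^(−u^2) du = sqrt(π/(29n)).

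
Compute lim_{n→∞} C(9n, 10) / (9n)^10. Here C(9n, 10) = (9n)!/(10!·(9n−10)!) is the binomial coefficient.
lim = 1/10! = 1/3628800

With N = 9n → ∞: C(N, 10) / N^10 = [N(N−1)…(N−9)] / (10! · N^10) = (1/10!) · 1 · (1 − 1/(9n)) · … · (1 − 9/(9n)). Each factor → 1 as N → ∞, so the limit is 1/10! = 1/3628800.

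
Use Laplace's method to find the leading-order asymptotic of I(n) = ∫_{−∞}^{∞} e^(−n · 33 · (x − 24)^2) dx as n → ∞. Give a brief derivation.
I(n) = sqrt(π/(33n))

Here φ(x) = 33 · (x − 24)^2 has its unique minimum at x* = 24 with φ(x*) = 0 and φ''(x*) = 66. Laplace's method gives
  I(n) ~ e^(−n φ(x*)) · sqrt(2π / (n · φ''(x*))) = sqrt(2π / (66n)) = sqrt(π/(33n)).
This is exact: substituting u = (x − 24)·sqrt(33n) gives I(n) = (1/sqrt(33n)) ∫_{−∞}^{∞} e^(−u^2) du = sqrt(π/(33n)).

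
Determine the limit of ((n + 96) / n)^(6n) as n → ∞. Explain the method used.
lim = e^576

Rewrite as (1 + 96/n)^(6n). By the standard limit (1 + x/n)^n → e^x, we have (1 + 96/n)^n → e^96, and raising to the 6th power gives e^576.
More precisely, ln[(1 + 96/n)^(6n)] = 6n · ln(1 + 96/n) = 6n · (96/n + O(1/n^2)) = 576 + O(1/n) → 576.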